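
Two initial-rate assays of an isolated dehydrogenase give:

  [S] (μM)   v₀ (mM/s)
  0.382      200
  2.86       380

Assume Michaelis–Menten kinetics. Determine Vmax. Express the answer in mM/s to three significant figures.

In reciprocal form, 1/v = (Km/Vmax)·(1/[S]) + 1/Vmax. The two points give (1/[S], 1/v) = (2.618, 0.005000) and (0.3497, 0.002632).
Slope = (0.005000 − 0.002632)/(2.618 − 0.3497) = 0.001044; intercept = 0.005000 − 0.001044×2.618 = 0.002266.
Vmax = 1/intercept = 441 mM/s; Km = slope × Vmax = 0.001044 × 441 = 0.461 μM.

441 mM/s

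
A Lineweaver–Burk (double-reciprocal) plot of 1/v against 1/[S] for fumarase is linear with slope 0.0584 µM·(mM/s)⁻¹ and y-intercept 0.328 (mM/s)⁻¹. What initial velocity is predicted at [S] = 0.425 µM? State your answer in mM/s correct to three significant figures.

2.15 mM/s

The y-intercept is 1/Vmax, so Vmax = 1/0.328 = 3.05 mM/s.
The slope is Km/Vmax, so Km = 0.0584 × 3.05 = 0.178 µM.
Then v = 3.05 × 0.425/(0.178 + 0.425) = 2.15 mM/s.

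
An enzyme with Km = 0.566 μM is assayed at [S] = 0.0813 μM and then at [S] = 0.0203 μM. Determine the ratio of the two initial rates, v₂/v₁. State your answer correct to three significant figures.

0.276

The fractional saturations are [S]/(Km+[S]) = 0.0813/0.6473 = 0.1256 and 0.0203/0.5863 = 0.03462.
v₂/v₁ is just their ratio: 0.03462/0.1256 = 0.276.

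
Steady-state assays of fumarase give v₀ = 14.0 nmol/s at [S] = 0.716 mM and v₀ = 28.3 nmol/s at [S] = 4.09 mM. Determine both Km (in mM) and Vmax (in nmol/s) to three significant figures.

In reciprocal form, 1/v = (Km/Vmax)·(1/[S]) + 1/Vmax. The two points give (1/[S], 1/v) = (1.397, 0.07143) and (0.2445, 0.03534).
Slope = (0.07143 − 0.03534)/(1.397 − 0.2445) = 0.03133; intercept = 0.07143 − 0.03133×1.397 = 0.02768.
Vmax = 1/intercept = 36.1 nmol/s; Km = slope × Vmax = 0.03133 × 36.1 = 1.13 mM.

Km = 1.13 mM; Vmax = 36.1 nmol/s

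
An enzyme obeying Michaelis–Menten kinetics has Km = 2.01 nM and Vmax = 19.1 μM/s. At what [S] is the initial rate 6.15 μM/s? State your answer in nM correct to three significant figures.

0.955 nM

Rearranging v = Vmax[S]/(Km+[S]) gives [S] = Km·v/(Vmax − v).
[S] = 2.01 × 6.15 / (19.1 − 6.15) = 12.36/12.95 = 0.955 nM.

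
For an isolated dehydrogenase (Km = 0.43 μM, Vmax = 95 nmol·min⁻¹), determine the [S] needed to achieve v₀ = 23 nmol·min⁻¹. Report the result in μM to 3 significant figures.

0.137 μM

The required fractional saturation is v/Vmax = 23/95 = 0.2421.
Then [S]/(Km+[S]) = 0.2421 ⇒ [S] = 0.43 × 0.2421/(1 − 0.2421) = 0.137 μM.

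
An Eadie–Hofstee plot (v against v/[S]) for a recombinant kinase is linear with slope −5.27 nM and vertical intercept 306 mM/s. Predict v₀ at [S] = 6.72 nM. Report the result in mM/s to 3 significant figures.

In the Eadie–Hofstee form v = Vmax − Km·(v/[S]), the slope is −Km and the intercept is Vmax, so Km = 5.27 nM and Vmax = 306 mM/s.
v = 306 × 6.72/(5.27 + 6.72) = 172 mM/s.

172 mM/s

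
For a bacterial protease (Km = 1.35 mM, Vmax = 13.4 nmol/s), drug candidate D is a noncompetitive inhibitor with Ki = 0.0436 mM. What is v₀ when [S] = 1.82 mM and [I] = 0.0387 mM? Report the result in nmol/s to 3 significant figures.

4.08 nmol/s

With α = 1 + [I]/Ki = 1 + 0.0387/0.0436 = 1.888, the noncompetitive rate law is v = (Vmax/α)·[S] / (Km + [S]).
v = (13.4/1.888)×1.82 / (1.35 + 1.82) = 12.92/3.170 = 4.08 nmol/s.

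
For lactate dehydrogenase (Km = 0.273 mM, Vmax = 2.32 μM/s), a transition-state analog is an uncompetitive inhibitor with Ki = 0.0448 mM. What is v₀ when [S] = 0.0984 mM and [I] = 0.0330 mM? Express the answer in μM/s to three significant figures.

With α = 1 + [I]/Ki = 1 + 0.0330/0.0448 = 1.737, the uncompetitive rate law is v = (Vmax/α)·[S] / (Km/α + [S]).
v = (2.32/1.737)×0.0984 / (0.273/1.737 + 0.0984) = 0.1315/0.2556 = 0.514 μM/s.

0.514 μM/s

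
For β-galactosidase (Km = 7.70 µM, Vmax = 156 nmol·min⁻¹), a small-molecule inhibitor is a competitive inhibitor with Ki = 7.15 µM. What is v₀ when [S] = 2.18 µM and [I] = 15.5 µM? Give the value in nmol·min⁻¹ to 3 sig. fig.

12.8 nmol·min⁻¹

With α = 1 + [I]/Ki = 1 + 15.5/7.15 = 3.168, the competitive rate law is v = Vmax[S] / (αKm + [S]).
v = 156×2.18 / (3.168×7.70 + 2.18) = 340.1/26.57 = 12.8 nmol·min⁻¹.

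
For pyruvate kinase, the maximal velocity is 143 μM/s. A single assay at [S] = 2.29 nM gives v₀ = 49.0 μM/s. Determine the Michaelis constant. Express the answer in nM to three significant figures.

4.39 nM

v/Vmax = 49.0/143 = 0.3427 = [S]/(Km+[S]).
So Km + [S] = [S]/0.3427 = 6.683 nM, giving Km = 6.683 − 2.29 = 4.39 nM.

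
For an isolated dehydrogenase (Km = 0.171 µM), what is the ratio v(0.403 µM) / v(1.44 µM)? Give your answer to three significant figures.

The fractional saturations are [S]/(Km+[S]) = 1.44/1.611 = 0.8939 and 0.403/0.5740 = 0.7021.
v₂/v₁ is just their ratio: 0.7021/0.8939 = 0.785.

0.785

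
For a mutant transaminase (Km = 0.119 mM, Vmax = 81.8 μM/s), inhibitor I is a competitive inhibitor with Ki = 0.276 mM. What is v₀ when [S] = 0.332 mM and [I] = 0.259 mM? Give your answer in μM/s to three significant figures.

48.3 μM/s

With α = 1 + [I]/Ki = 1 + 0.259/0.276 = 1.938, the competitive rate law is v = Vmax[S] / (αKm + [S]).
v = 81.8×0.332 / (1.938×0.119 + 0.332) = 27.16/0.5627 = 48.3 μM/s.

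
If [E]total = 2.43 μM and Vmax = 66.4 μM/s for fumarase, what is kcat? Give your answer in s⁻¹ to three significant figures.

27.3 s⁻¹

kcat = Vmax/[E]total = 66.4 μM/s / 2.43 μM = 27.3 s⁻¹.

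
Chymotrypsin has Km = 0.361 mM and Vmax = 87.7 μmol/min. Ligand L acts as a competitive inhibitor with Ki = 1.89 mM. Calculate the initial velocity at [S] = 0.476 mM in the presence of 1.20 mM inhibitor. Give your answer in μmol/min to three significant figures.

With α = 1 + [I]/Ki = 1 + 1.20/1.89 = 1.635, the competitive rate law is v = Vmax[S] / (αKm + [S]).
v = 87.7×0.476 / (1.635×0.361 + 0.476) = 41.75/1.066 = 39.2 μmol/min.

39.2 μmol/min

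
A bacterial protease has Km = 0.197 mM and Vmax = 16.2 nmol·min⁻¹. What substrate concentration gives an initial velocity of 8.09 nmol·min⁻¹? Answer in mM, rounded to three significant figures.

Rearranging v = Vmax[S]/(Km+[S]) gives [S] = Km·v/(Vmax − v).
[S] = 0.197 × 8.09 / (16.2 − 8.09) = 1.594/8.110 = 0.197 mM.

0.197 mM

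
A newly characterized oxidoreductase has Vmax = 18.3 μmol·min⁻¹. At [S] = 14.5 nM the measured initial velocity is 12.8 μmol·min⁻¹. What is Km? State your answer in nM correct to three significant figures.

6.23 nM

From v = Vmax[S]/(Km+[S]), Km = [S](Vmax − v)/v.
Km = 14.5 × (18.3 − 12.8) / 12.8 = 79.75/12.8 = 6.23 nM.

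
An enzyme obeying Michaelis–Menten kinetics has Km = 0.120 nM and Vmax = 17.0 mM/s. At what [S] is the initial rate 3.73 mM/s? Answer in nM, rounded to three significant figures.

0.0337 nM

Rearranging v = Vmax[S]/(Km+[S]) gives [S] = Km·v/(Vmax − v).
[S] = 0.120 × 3.73 / (17.0 − 3.73) = 0.4476/13.27 = 0.0337 nM.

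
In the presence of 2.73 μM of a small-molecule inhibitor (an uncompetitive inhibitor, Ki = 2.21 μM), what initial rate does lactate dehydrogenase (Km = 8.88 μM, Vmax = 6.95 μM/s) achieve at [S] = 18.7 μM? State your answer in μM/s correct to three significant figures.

2.56 μM/s

α = 1 + [I]/Ki = 1 + 2.73/2.21 = 2.235.
For an uncompetitive inhibitor, both parameters are divided by α, giving Vmax/α and Km/α: Km,app = 3.97 μM, Vmax,app = 3.11 μM/s.
v = Vmax,app·[S]/(Km,app + [S]) = 3.11 × 18.7/(3.97 + 18.7) = 2.56 μM/s.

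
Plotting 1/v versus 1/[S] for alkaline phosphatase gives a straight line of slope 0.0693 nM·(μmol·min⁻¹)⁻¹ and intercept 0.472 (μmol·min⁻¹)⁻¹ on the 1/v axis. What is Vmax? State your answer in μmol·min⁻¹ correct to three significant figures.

2.12 μmol·min⁻¹

The y-intercept of a Lineweaver–Burk plot equals 1/Vmax, so Vmax = 1/0.472 = 2.12 μmol·min⁻¹.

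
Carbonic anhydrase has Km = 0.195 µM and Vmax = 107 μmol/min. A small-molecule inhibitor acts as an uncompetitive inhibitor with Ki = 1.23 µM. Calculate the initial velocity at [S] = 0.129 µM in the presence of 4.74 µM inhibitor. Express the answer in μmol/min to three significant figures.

16.8 μmol/min

α = 1 + [I]/Ki = 1 + 4.74/1.23 = 4.854.
For an uncompetitive inhibitor, both parameters are divided by α, giving Vmax/α and Km/α: Km,app = 0.0402 µM, Vmax,app = 22.0 μmol/min.
v = Vmax,app·[S]/(Km,app + [S]) = 22.0 × 0.129/(0.0402 + 0.129) = 16.8 μmol/min.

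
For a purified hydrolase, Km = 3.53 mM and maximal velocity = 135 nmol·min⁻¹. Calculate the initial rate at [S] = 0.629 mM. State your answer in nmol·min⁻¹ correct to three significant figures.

20.4 nmol·min⁻¹

[S]/(Km+[S]) = 0.629/4.159 = 0.1512, the fractional saturation.
v = 0.1512 × Vmax = 0.1512 × 135 = 20.4 nmol·min⁻¹.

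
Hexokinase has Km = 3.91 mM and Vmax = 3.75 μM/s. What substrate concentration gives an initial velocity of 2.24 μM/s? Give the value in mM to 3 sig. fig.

The required fractional saturation is v/Vmax = 2.24/3.75 = 0.5973.
Then [S]/(Km+[S]) = 0.5973 ⇒ [S] = 3.91 × 0.5973/(1 − 0.5973) = 5.80 mM.

5.80 mM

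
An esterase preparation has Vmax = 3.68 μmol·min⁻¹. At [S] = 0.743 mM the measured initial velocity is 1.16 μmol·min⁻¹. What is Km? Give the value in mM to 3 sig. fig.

1.61 mM

v/Vmax = 1.16/3.68 = 0.3152 = [S]/(Km+[S]).
So Km + [S] = [S]/0.3152 = 2.357 mM, giving Km = 2.357 − 0.743 = 1.61 mM.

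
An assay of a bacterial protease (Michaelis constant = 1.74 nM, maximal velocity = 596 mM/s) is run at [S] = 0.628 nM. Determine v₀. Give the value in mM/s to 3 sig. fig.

158 mM/s

[S]/(Km+[S]) = 0.628/2.368 = 0.2652, the fractional saturation.
v = 0.2652 × Vmax = 0.2652 × 596 = 158 mM/s.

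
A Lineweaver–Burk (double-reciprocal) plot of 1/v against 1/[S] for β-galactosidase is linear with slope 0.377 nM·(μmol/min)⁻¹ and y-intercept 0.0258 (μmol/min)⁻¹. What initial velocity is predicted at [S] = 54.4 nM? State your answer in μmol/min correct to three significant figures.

The y-intercept is 1/Vmax, so Vmax = 1/0.0258 = 38.8 μmol/min.
The slope is Km/Vmax, so Km = 0.377 × 38.8 = 14.6 nM.
Then v = 38.8 × 54.4/(14.6 + 54.4) = 30.6 μmol/min.

30.6 μmol/min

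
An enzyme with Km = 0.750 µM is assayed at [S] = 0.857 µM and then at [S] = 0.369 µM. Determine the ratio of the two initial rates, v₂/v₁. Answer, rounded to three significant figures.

0.618

The fractional saturations are [S]/(Km+[S]) = 0.857/1.607 = 0.5333 and 0.369/1.119 = 0.3298.
v₂/v₁ is just their ratio: 0.3298/0.5333 = 0.618.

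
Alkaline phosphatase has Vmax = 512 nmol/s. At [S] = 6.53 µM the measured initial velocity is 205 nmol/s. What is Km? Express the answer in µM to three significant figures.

9.78 µM

v/Vmax = 205/512 = 0.4004 = [S]/(Km+[S]).
So Km + [S] = [S]/0.4004 = 16.31 µM, giving Km = 16.31 − 6.53 = 9.78 µM.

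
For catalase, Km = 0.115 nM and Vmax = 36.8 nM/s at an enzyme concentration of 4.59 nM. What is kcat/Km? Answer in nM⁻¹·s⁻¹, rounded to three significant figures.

69.7 nM⁻¹·s⁻¹

kcat = Vmax/[E]total = 36.8/4.59 = 8.02 s⁻¹.
kcat/Km = 8.02/0.115 = 69.7 nM⁻¹·s⁻¹.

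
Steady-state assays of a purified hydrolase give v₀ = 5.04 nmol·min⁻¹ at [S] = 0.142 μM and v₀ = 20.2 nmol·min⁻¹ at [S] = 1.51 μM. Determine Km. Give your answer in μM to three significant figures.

From v = Vmax[S]/(Km+[S]), each point gives Vmax = v(Km+[S])/[S].
Equating: 5.04(Km+0.142)/0.142 = 20.2(Km+1.51)/1.51.
35.49·Km + 5.04 = 13.38·Km + 20.2, so (35.49 − 13.38)·Km = 20.2 − 5.04.
Km = 15.16/22.12 = 0.685 μM; then Vmax = 5.04(0.685+0.142)/0.142 = 29.4 nmol·min⁻¹.

0.685 μM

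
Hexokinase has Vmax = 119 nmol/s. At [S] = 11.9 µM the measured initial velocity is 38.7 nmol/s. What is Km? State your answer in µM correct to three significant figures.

v/Vmax = 38.7/119 = 0.3252 = [S]/(Km+[S]).
So Km + [S] = [S]/0.3252 = 36.59 µM, giving Km = 36.59 − 11.9 = 24.7 µM.

24.7 µM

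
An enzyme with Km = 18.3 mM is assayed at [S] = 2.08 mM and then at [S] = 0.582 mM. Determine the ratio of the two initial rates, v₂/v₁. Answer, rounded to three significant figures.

0.302

The fractional saturations are [S]/(Km+[S]) = 2.08/20.38 = 0.1021 and 0.582/18.88 = 0.03082.
v₂/v₁ is just their ratio: 0.03082/0.1021 = 0.302.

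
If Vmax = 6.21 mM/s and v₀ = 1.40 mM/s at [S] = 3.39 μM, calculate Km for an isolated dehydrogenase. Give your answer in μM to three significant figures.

v/Vmax = 1.40/6.21 = 0.2254 = [S]/(Km+[S]).
So Km + [S] = [S]/0.2254 = 15.04 μM, giving Km = 15.04 − 3.39 = 11.6 μM.

11.6 μM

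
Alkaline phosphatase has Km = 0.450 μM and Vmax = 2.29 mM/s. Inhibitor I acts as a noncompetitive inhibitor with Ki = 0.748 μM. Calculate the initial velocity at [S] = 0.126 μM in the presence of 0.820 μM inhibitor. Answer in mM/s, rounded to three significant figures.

0.239 mM/s

With α = 1 + [I]/Ki = 1 + 0.820/0.748 = 2.096, the noncompetitive rate law is v = (Vmax/α)·[S] / (Km + [S]).
v = (2.29/2.096)×0.126 / (0.450 + 0.126) = 0.1376/0.5760 = 0.239 mM/s.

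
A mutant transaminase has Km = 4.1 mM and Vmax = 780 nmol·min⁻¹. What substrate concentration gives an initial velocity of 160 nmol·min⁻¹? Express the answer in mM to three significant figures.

1.06 mM

Rearranging v = Vmax[S]/(Km+[S]) gives [S] = Km·v/(Vmax − v).
[S] = 4.1 × 160 / (780 − 160) = 656.0/620.0 = 1.06 mM.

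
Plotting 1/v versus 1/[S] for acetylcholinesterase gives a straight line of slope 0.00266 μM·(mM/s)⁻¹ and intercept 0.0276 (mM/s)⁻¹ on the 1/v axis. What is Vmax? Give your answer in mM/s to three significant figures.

36.2 mM/s

The y-intercept of a Lineweaver–Burk plot equals 1/Vmax, so Vmax = 1/0.0276 = 36.2 mM/s.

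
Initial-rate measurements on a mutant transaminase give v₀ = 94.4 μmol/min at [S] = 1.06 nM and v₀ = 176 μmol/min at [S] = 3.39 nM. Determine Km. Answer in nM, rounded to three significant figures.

2.20 nM

In reciprocal form, 1/v = (Km/Vmax)·(1/[S]) + 1/Vmax. The two points give (1/[S], 1/v) = (0.9434, 0.01059) and (0.2950, 0.005682).
Slope = (0.01059 − 0.005682)/(0.9434 − 0.2950) = 0.007575; intercept = 0.01059 − 0.007575×0.9434 = 0.003447.
Vmax = 1/intercept = 290 μmol/min; Km = slope × Vmax = 0.007575 × 290 = 2.20 nM.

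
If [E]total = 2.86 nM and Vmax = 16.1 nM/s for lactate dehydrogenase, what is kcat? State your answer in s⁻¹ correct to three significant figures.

5.63 s⁻¹

kcat = Vmax/[E]total = 16.1 nM/s / 2.86 nM = 5.63 s⁻¹.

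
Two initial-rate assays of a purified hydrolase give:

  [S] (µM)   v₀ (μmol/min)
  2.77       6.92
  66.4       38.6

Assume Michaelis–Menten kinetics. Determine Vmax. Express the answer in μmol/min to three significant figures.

In reciprocal form, 1/v = (Km/Vmax)·(1/[S]) + 1/Vmax. The two points give (1/[S], 1/v) = (0.3610, 0.1445) and (0.01506, 0.02591).
Slope = (0.1445 − 0.02591)/(0.3610 − 0.01506) = 0.3428; intercept = 0.1445 − 0.3428×0.3610 = 0.02074.
Vmax = 1/intercept = 48.2 μmol/min; Km = slope × Vmax = 0.3428 × 48.2 = 16.5 µM.

48.2 μmol/min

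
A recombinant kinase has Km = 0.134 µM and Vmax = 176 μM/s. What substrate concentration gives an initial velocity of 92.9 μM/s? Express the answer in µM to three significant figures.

0.150 µM

The required fractional saturation is v/Vmax = 92.9/176 = 0.5278.
Then [S]/(Km+[S]) = 0.5278 ⇒ [S] = 0.134 × 0.5278/(1 − 0.5278) = 0.150 µM.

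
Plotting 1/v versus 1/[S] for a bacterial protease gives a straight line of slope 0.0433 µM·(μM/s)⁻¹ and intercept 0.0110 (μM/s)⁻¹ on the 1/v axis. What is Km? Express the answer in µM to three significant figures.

3.94 µM

y-intercept = 1/Vmax ⇒ Vmax = 90.9 μM/s; slope = Km/Vmax ⇒ Km = slope × Vmax.
Km = 0.0433 × 90.9 = 3.94 µM.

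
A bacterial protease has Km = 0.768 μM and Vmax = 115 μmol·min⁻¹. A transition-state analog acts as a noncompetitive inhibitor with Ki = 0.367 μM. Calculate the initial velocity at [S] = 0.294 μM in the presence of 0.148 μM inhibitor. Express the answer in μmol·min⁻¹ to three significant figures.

α = 1 + [I]/Ki = 1 + 0.148/0.367 = 1.403.
For a noncompetitive inhibitor, Vmax is reduced to Vmax/α while Km is unchanged: Km,app = 0.768 μM, Vmax,app = 82.0 μmol·min⁻¹.
v = Vmax,app·[S]/(Km,app + [S]) = 82.0 × 0.294/(0.768 + 0.294) = 22.7 μmol·min⁻¹.

22.7 μmol·min⁻¹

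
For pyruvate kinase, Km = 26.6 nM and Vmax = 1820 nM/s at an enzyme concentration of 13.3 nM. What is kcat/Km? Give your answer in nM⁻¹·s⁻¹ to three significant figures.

5.14 nM⁻¹·s⁻¹

kcat = Vmax/[E]total = 1820/13.3 = 137 s⁻¹.
kcat/Km = 137/26.6 = 5.14 nM⁻¹·s⁻¹.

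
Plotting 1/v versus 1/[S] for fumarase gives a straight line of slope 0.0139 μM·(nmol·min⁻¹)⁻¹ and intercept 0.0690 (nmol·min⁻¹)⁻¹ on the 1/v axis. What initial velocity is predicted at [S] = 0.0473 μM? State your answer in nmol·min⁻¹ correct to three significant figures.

2.76 nmol·min⁻¹

The y-intercept is 1/Vmax, so Vmax = 1/0.0690 = 14.5 nmol·min⁻¹.
The slope is Km/Vmax, so Km = 0.0139 × 14.5 = 0.201 μM.
Then v = 14.5 × 0.0473/(0.201 + 0.0473) = 2.76 nmol·min⁻¹.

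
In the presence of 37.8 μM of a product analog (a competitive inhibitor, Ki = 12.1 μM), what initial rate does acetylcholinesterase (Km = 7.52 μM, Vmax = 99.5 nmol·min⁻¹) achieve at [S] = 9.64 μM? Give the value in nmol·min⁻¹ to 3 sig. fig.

23.6 nmol·min⁻¹

α = 1 + [I]/Ki = 1 + 37.8/12.1 = 4.124.
For a competitive inhibitor, Vmax is unchanged and the apparent Km becomes α·Km: Km,app = 31.0 μM, Vmax,app = 99.5 nmol·min⁻¹.
v = Vmax,app·[S]/(Km,app + [S]) = 99.5 × 9.64/(31.0 + 9.64) = 23.6 nmol·min⁻¹.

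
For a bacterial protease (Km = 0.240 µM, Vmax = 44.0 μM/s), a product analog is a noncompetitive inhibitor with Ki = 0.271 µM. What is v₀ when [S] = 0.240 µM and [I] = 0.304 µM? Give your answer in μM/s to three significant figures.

α = 1 + [I]/Ki = 1 + 0.304/0.271 = 2.122.
For a noncompetitive inhibitor, Vmax is reduced to Vmax/α while Km is unchanged: Km,app = 0.240 µM, Vmax,app = 20.7 μM/s.
v = Vmax,app·[S]/(Km,app + [S]) = 20.7 × 0.240/(0.240 + 0.240) = 10.4 μM/s.

10.4 μM/s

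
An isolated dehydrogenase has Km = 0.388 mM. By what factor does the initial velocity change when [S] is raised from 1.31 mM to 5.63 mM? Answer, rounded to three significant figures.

Since Vmax cancels, v₂/v₁ = [S]₂(Km+[S]₁) / [S]₁(Km+[S]₂).
= 5.63×(0.388+1.31) / (1.31×(0.388+5.63)) = 9.560/7.884 = 1.21.

1.21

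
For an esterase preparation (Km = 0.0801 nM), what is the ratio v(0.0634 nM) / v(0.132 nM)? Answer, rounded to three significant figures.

0.710

The fractional saturations are [S]/(Km+[S]) = 0.132/0.2121 = 0.6223 and 0.0634/0.1435 = 0.4418.
v₂/v₁ is just their ratio: 0.4418/0.6223 = 0.710.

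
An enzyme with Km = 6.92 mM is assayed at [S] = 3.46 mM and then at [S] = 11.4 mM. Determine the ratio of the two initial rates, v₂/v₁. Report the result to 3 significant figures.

1.87

Since Vmax cancels, v₂/v₁ = [S]₂(Km+[S]₁) / [S]₁(Km+[S]₂).
= 11.4×(6.92+3.46) / (3.46×(6.92+11.4)) = 118.3/63.39 = 1.87.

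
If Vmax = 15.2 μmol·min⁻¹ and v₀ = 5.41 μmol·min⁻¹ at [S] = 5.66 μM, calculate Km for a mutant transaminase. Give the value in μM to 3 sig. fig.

10.2 μM

v/Vmax = 5.41/15.2 = 0.3559 = [S]/(Km+[S]).
So Km + [S] = [S]/0.3559 = 15.90 μM, giving Km = 15.90 − 5.66 = 10.2 μM.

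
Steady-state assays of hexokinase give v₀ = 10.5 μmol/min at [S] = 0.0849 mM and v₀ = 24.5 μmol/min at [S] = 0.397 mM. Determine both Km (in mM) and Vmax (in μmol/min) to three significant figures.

Km = 0.226 mM; Vmax = 38.4 μmol/min

In reciprocal form, 1/v = (Km/Vmax)·(1/[S]) + 1/Vmax. The two points give (1/[S], 1/v) = (11.78, 0.09524) and (2.519, 0.04082).
Slope = (0.09524 − 0.04082)/(11.78 − 2.519) = 0.005877; intercept = 0.09524 − 0.005877×11.78 = 0.02601.
Vmax = 1/intercept = 38.4 μmol/min; Km = slope × Vmax = 0.005877 × 38.4 = 0.226 mM.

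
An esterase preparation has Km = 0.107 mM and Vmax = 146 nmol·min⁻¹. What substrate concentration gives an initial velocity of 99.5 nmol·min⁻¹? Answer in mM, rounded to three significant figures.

Rearranging v = Vmax[S]/(Km+[S]) gives [S] = Km·v/(Vmax − v).
[S] = 0.107 × 99.5 / (146 − 99.5) = 10.65/46.50 = 0.229 mM.

0.229 mM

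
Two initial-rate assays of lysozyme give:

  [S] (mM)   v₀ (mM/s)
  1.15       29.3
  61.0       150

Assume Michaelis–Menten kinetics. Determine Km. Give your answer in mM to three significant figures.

5.24 mM

From v = Vmax[S]/(Km+[S]), each point gives Vmax = v(Km+[S])/[S].
Equating: 29.3(Km+1.15)/1.15 = 150(Km+61.0)/61.0.
25.48·Km + 29.3 = 2.459·Km + 150, so (25.48 − 2.459)·Km = 150 − 29.3.
Km = 120.7/23.02 = 5.24 mM; then Vmax = 29.3(5.24+1.15)/1.15 = 163 mM/s.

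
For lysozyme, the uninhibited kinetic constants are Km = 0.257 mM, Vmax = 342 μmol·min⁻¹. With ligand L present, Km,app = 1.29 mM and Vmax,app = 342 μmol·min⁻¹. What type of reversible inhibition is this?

Km increases (0.257 → 1.29 mM) while Vmax is unchanged — the hallmark of competitive inhibition.

competitive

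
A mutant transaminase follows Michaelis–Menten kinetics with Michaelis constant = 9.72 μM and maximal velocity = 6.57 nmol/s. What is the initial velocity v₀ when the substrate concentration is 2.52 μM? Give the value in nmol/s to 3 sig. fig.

[S]/(Km+[S]) = 2.52/12.24 = 0.2059, the fractional saturation.
v = 0.2059 × Vmax = 0.2059 × 6.57 = 1.35 nmol/s.

1.35 nmol/s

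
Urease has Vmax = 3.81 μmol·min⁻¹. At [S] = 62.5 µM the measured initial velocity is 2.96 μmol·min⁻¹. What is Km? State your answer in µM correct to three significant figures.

17.9 µM

From v = Vmax[S]/(Km+[S]), Km = [S](Vmax − v)/v.
Km = 62.5 × (3.81 − 2.96) / 2.96 = 53.13/2.96 = 17.9 µM.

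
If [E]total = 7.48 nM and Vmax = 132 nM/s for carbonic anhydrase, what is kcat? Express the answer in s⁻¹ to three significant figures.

17.6 s⁻¹

kcat = Vmax/[E]total = 132 nM/s / 7.48 nM = 17.6 s⁻¹.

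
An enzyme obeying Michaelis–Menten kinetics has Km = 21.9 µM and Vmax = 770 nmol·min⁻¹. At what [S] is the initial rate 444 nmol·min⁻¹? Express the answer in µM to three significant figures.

29.8 µM

Rearranging v = Vmax[S]/(Km+[S]) gives [S] = Km·v/(Vmax − v).
[S] = 21.9 × 444 / (770 − 444) = 9724/326.0 = 29.8 µM.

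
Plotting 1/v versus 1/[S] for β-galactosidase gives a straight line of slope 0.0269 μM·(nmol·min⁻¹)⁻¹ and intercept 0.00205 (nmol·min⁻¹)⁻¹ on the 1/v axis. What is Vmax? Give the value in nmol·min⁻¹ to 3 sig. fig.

The y-intercept of a Lineweaver–Burk plot equals 1/Vmax, so Vmax = 1/0.00205 = 488 nmol·min⁻¹.

488 nmol·min⁻¹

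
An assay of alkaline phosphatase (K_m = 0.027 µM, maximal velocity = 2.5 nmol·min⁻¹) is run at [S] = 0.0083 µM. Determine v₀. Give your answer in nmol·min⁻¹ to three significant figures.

0.588 nmol·min⁻¹

[S]/(Km+[S]) = 0.0083/0.03530 = 0.2351, the fractional saturation.
v = 0.2351 × Vmax = 0.2351 × 2.5 = 0.588 nmol·min⁻¹.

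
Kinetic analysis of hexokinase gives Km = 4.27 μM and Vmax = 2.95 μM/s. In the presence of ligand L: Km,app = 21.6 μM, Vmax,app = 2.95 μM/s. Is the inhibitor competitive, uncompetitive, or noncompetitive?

Km increases (4.27 → 21.6 μM) while Vmax is unchanged — the hallmark of competitive inhibition.

competitive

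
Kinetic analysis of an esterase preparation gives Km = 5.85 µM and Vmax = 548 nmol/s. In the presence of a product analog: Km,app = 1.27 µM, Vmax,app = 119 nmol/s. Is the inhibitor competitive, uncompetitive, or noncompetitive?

Both Km and Vmax decrease by the same factor (~4.62-fold) — characteristic of uncompetitive inhibition.

uncompetitive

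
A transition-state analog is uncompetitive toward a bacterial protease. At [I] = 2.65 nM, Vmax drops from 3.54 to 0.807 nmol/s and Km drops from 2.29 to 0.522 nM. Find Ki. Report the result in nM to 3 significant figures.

0.782 nM

Uncompetitive: Vmax,app = Vmax/α (and Km,app = Km/α) with α = 1 + [I]/Ki.
α = Vmax/Vmax,app = 3.54/0.807 = 4.387.
Since α = 1 + [I]/Ki, [I]/Ki = 4.387 − 1 = 3.387 and Ki = 2.65/3.387 = 0.782 nM.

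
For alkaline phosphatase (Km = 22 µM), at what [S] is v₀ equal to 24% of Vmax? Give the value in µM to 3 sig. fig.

v/Vmax = [S]/(Km+[S]) = 0.24, so [S] = Km·0.24/(1 − 0.24) = 22 × 0.3158.
[S] = 6.95 µM.

6.95 µM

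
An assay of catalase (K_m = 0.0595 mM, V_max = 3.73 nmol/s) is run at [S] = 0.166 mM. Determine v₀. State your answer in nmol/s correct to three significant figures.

[S]/(Km+[S]) = 0.166/0.2255 = 0.7361, the fractional saturation.
v = 0.7361 × Vmax = 0.7361 × 3.73 = 2.75 nmol/s.

2.75 nmol/s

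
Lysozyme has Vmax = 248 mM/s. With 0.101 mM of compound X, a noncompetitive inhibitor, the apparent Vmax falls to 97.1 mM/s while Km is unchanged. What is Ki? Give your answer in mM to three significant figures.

0.0650 mM

Noncompetitive: Vmax,app = Vmax/α with α = 1 + [I]/Ki.
α = Vmax/Vmax,app = 248/97.1 = 2.554.
Since α = 1 + [I]/Ki, [I]/Ki = 2.554 − 1 = 1.554 and Ki = 0.101/1.554 = 0.0650 mM.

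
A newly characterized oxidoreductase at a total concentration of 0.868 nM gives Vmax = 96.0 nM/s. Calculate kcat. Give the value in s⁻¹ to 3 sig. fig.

111 s⁻¹

kcat = Vmax/[E]total = 96.0 nM/s / 0.868 nM = 111 s⁻¹.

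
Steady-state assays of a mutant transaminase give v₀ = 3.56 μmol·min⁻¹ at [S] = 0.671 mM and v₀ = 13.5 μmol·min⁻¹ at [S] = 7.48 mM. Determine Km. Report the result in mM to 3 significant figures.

2.84 mM

From v = Vmax[S]/(Km+[S]), each point gives Vmax = v(Km+[S])/[S].
Equating: 3.56(Km+0.671)/0.671 = 13.5(Km+7.48)/7.48.
5.306·Km + 3.56 = 1.805·Km + 13.5, so (5.306 − 1.805)·Km = 13.5 − 3.56.
Km = 9.940/3.501 = 2.84 mM; then Vmax = 3.56(2.84+0.671)/0.671 = 18.6 μmol·min⁻¹.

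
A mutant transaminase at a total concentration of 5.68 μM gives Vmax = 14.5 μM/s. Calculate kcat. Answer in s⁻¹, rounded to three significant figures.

2.55 s⁻¹

kcat = Vmax/[E]total = 14.5 μM/s / 5.68 μM = 2.55 s⁻¹.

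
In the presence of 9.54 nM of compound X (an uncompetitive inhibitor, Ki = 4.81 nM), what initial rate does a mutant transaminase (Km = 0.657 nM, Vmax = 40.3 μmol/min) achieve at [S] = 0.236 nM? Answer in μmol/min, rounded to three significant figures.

6.99 μmol/min

α = 1 + [I]/Ki = 1 + 9.54/4.81 = 2.983.
For an uncompetitive inhibitor, both parameters are divided by α, giving Vmax/α and Km/α: Km,app = 0.220 nM, Vmax,app = 13.5 μmol/min.
v = Vmax,app·[S]/(Km,app + [S]) = 13.5 × 0.236/(0.220 + 0.236) = 6.99 μmol/min.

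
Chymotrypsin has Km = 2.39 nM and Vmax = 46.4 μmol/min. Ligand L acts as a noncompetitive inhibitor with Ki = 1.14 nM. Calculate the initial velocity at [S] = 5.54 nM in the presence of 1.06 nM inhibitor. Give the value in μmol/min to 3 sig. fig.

16.8 μmol/min

α = 1 + [I]/Ki = 1 + 1.06/1.14 = 1.930.
For a noncompetitive inhibitor, Vmax is reduced to Vmax/α while Km is unchanged: Km,app = 2.39 nM, Vmax,app = 24.0 μmol/min.
v = Vmax,app·[S]/(Km,app + [S]) = 24.0 × 5.54/(2.39 + 5.54) = 16.8 μmol/min.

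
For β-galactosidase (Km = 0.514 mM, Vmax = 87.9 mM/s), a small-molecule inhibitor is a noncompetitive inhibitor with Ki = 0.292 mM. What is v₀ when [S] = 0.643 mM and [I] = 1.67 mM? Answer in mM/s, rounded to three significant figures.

7.27 mM/s

α = 1 + [I]/Ki = 1 + 1.67/0.292 = 6.719.
For a noncompetitive inhibitor, Vmax is reduced to Vmax/α while Km is unchanged: Km,app = 0.514 mM, Vmax,app = 13.1 mM/s.
v = Vmax,app·[S]/(Km,app + [S]) = 13.1 × 0.643/(0.514 + 0.643) = 7.27 mM/s.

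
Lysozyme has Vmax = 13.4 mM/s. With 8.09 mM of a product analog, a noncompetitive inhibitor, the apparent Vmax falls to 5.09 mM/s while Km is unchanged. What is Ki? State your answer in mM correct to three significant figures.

Noncompetitive: Vmax,app = Vmax/α with α = 1 + [I]/Ki.
α = Vmax/Vmax,app = 13.4/5.09 = 2.633.
Ki = [I]/(α − 1) = 8.09/1.633 = 4.96 mM.

4.96 mM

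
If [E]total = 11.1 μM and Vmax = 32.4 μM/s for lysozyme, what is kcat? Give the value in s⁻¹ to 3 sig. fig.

kcat = Vmax/[E]total = 32.4 μM/s / 11.1 μM = 2.92 s⁻¹.

2.92 s⁻¹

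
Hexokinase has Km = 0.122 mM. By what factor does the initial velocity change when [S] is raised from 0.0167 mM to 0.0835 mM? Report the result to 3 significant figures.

The fractional saturations are [S]/(Km+[S]) = 0.0167/0.1387 = 0.1204 and 0.0835/0.2055 = 0.4063.
v₂/v₁ is just their ratio: 0.4063/0.1204 = 3.37.

3.37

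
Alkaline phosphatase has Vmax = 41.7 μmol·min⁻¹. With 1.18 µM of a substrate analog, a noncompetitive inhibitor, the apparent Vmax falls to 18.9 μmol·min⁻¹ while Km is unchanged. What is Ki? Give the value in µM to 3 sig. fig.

0.978 µM

Noncompetitive: Vmax,app = Vmax/α with α = 1 + [I]/Ki.
α = Vmax/Vmax,app = 41.7/18.9 = 2.206.
Since α = 1 + [I]/Ki, [I]/Ki = 2.206 − 1 = 1.206 and Ki = 1.18/1.206 = 0.978 µM.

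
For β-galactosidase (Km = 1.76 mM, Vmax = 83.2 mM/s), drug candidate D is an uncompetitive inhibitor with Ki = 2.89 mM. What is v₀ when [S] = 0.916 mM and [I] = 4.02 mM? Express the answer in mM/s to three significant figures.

α = 1 + [I]/Ki = 1 + 4.02/2.89 = 2.391.
For an uncompetitive inhibitor, both parameters are divided by α, giving Vmax/α and Km/α: Km,app = 0.736 mM, Vmax,app = 34.8 mM/s.
v = Vmax,app·[S]/(Km,app + [S]) = 34.8 × 0.916/(0.736 + 0.916) = 19.3 mM/s.

19.3 mM/s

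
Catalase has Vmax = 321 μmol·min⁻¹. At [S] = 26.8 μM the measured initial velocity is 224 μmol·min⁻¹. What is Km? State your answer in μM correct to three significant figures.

From v = Vmax[S]/(Km+[S]), Km = [S](Vmax − v)/v.
Km = 26.8 × (321 − 224) / 224 = 2600/224 = 11.6 μM.

11.6 μM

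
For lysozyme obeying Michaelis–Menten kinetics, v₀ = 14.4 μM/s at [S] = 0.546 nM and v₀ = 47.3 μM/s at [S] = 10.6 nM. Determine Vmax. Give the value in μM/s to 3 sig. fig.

From v = Vmax[S]/(Km+[S]), each point gives Vmax = v(Km+[S])/[S].
Equating: 14.4(Km+0.546)/0.546 = 47.3(Km+10.6)/10.6.
26.37·Km + 14.4 = 4.462·Km + 47.3, so (26.37 − 4.462)·Km = 47.3 − 14.4.
Km = 32.90/21.91 = 1.50 nM; then Vmax = 14.4(1.50+0.546)/0.546 = 54.0 μM/s.

54.0 μM/s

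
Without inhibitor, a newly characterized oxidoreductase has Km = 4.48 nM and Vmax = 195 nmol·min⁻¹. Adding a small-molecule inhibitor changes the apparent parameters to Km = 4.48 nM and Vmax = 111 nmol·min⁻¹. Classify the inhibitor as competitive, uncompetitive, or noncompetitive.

noncompetitive

Vmax decreases (195 → 111 nmol·min⁻¹) while Km is unchanged — pure noncompetitive inhibition.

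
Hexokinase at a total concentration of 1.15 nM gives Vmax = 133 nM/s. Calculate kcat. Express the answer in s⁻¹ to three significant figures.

kcat = Vmax/[E]total = 133 nM/s / 1.15 nM = 116 s⁻¹.

116 s⁻¹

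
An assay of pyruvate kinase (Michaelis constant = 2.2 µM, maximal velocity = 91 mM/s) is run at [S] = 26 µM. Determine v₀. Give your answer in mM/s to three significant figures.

83.9 mM/s

v = Vmax·[S]/(Km + [S]) = 91 × 26 / (2.2 + 26)
  = 2366 / 28.20 = 83.9 mM/s.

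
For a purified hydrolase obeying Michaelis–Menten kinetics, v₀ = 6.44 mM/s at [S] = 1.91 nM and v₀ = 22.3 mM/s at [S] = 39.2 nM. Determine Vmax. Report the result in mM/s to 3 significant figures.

25.5 mM/s

From v = Vmax[S]/(Km+[S]), each point gives Vmax = v(Km+[S])/[S].
Equating: 6.44(Km+1.91)/1.91 = 22.3(Km+39.2)/39.2.
3.372·Km + 6.44 = 0.5689·Km + 22.3, so (3.372 − 0.5689)·Km = 22.3 − 6.44.
Km = 15.86/2.803 = 5.66 nM; then Vmax = 6.44(5.66+1.91)/1.91 = 25.5 mM/s.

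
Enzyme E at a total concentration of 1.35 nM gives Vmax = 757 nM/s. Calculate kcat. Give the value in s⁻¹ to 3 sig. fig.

561 s⁻¹

kcat = Vmax/[E]total = 757 nM/s / 1.35 nM = 561 s⁻¹.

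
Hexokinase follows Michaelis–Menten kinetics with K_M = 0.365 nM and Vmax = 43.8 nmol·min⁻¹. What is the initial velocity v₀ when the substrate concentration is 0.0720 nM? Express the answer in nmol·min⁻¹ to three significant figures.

[S]/(Km+[S]) = 0.0720/0.4370 = 0.1648, the fractional saturation.
v = 0.1648 × Vmax = 0.1648 × 43.8 = 7.22 nmol·min⁻¹.

7.22 nmol·min⁻¹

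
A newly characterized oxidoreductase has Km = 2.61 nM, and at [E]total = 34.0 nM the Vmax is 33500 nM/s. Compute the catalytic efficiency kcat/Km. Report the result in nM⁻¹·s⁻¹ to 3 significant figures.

378 nM⁻¹·s⁻¹

kcat = Vmax/[E]total = 33500/34.0 = 985 s⁻¹.
kcat/Km = 985/2.61 = 378 nM⁻¹·s⁻¹.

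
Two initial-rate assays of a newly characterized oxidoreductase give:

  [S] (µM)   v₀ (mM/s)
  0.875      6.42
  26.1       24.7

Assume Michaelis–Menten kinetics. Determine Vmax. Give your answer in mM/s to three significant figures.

27.4 mM/s

From v = Vmax[S]/(Km+[S]), each point gives Vmax = v(Km+[S])/[S].
Equating: 6.42(Km+0.875)/0.875 = 24.7(Km+26.1)/26.1.
7.337·Km + 6.42 = 0.9464·Km + 24.7, so (7.337 − 0.9464)·Km = 24.7 − 6.42.
Km = 18.28/6.391 = 2.86 µM; then Vmax = 6.42(2.86+0.875)/0.875 = 27.4 mM/s.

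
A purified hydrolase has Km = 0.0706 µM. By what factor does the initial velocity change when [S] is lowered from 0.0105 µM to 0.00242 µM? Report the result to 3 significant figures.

0.256

The fractional saturations are [S]/(Km+[S]) = 0.0105/0.08110 = 0.1295 and 0.00242/0.07302 = 0.03314.
v₂/v₁ is just their ratio: 0.03314/0.1295 = 0.256.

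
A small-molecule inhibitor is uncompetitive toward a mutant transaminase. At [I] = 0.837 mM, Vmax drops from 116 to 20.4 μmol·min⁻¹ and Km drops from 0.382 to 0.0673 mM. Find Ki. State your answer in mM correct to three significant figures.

0.179 mM

Uncompetitive: Vmax,app = Vmax/α (and Km,app = Km/α) with α = 1 + [I]/Ki.
α = Vmax/Vmax,app = 116/20.4 = 5.686.
Ki = [I]/(α − 1) = 0.837/4.686 = 0.179 mM.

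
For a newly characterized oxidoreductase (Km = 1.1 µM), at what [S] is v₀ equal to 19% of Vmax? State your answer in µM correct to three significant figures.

0.258 µM

v/Vmax = [S]/(Km+[S]) = 0.19, so [S] = Km·0.19/(1 − 0.19) = 1.1 × 0.2346.
[S] = 0.258 µM.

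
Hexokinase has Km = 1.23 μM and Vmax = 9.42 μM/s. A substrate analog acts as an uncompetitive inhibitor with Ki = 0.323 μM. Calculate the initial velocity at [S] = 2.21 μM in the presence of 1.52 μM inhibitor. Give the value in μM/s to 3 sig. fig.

α = 1 + [I]/Ki = 1 + 1.52/0.323 = 5.706.
For an uncompetitive inhibitor, both parameters are divided by α, giving Vmax/α and Km/α: Km,app = 0.216 μM, Vmax,app = 1.65 μM/s.
v = Vmax,app·[S]/(Km,app + [S]) = 1.65 × 2.21/(0.216 + 2.21) = 1.50 μM/s.

1.50 μM/s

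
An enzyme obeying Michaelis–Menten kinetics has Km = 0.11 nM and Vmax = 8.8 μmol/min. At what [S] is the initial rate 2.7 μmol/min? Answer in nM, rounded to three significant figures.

0.0487 nM

Rearranging v = Vmax[S]/(Km+[S]) gives [S] = Km·v/(Vmax − v).
[S] = 0.11 × 2.7 / (8.8 − 2.7) = 0.2970/6.100 = 0.0487 nM.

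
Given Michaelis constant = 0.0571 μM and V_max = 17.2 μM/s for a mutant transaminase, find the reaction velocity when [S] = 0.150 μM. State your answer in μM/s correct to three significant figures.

v = Vmax·[S]/(Km + [S]) = 17.2 × 0.150 / (0.0571 + 0.150)
  = 2.580 / 0.2071 = 12.5 μM/s.

12.5 μM/s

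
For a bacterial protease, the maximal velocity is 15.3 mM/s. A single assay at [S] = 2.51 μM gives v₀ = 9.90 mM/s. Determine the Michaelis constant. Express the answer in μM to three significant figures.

1.37 μM

v/Vmax = 9.90/15.3 = 0.6471 = [S]/(Km+[S]).
So Km + [S] = [S]/0.6471 = 3.879 μM, giving Km = 3.879 − 2.51 = 1.37 μM.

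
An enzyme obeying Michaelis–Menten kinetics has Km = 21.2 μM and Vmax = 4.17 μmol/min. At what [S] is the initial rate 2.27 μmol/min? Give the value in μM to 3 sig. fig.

The required fractional saturation is v/Vmax = 2.27/4.17 = 0.5444.
Then [S]/(Km+[S]) = 0.5444 ⇒ [S] = 21.2 × 0.5444/(1 − 0.5444) = 25.3 μM.

25.3 μM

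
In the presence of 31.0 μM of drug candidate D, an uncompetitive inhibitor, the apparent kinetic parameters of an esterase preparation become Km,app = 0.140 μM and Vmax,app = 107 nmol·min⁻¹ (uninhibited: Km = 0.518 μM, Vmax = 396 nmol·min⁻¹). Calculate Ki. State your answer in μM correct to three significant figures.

11.5 μM

Uncompetitive: Vmax,app = Vmax/α (and Km,app = Km/α) with α = 1 + [I]/Ki.
α = Vmax/Vmax,app = 396/107 = 3.701.
Ki = [I]/(α − 1) = 31.0/2.701 = 11.5 μM.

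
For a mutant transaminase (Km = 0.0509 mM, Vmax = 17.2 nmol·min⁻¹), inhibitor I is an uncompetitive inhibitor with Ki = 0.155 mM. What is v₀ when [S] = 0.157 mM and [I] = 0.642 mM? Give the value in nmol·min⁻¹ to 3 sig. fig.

3.15 nmol·min⁻¹

α = 1 + [I]/Ki = 1 + 0.642/0.155 = 5.142.
For an uncompetitive inhibitor, both parameters are divided by α, giving Vmax/α and Km/α: Km,app = 0.00990 mM, Vmax,app = 3.35 nmol·min⁻¹.
v = Vmax,app·[S]/(Km,app + [S]) = 3.35 × 0.157/(0.00990 + 0.157) = 3.15 nmol·min⁻¹.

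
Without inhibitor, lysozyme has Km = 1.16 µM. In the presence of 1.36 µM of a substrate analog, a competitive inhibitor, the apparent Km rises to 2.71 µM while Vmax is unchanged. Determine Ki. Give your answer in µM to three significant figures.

Competitive: Km,app = α·Km with α = 1 + [I]/Ki.
α = Km,app/Km = 2.71/1.16 = 2.336.
Since α = 1 + [I]/Ki, [I]/Ki = 2.336 − 1 = 1.336 and Ki = 1.36/1.336 = 1.02 µM.

1.02 µM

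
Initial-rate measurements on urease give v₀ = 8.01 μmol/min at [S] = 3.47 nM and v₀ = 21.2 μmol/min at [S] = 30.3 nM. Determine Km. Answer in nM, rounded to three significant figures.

8.20 nM

From v = Vmax[S]/(Km+[S]), each point gives Vmax = v(Km+[S])/[S].
Equating: 8.01(Km+3.47)/3.47 = 21.2(Km+30.3)/30.3.
2.308·Km + 8.01 = 0.6997·Km + 21.2, so (2.308 − 0.6997)·Km = 21.2 − 8.01.
Km = 13.19/1.609 = 8.20 nM; then Vmax = 8.01(8.20+3.47)/3.47 = 26.9 μmol/min.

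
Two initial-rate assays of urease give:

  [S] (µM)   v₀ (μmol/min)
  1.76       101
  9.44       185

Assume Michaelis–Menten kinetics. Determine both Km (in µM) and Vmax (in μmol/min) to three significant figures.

From v = Vmax[S]/(Km+[S]), each point gives Vmax = v(Km+[S])/[S].
Equating: 101(Km+1.76)/1.76 = 185(Km+9.44)/9.44.
57.39·Km + 101 = 19.60·Km + 185, so (57.39 − 19.60)·Km = 185 − 101.
Km = 84.00/37.79 = 2.22 µM; then Vmax = 101(2.22+1.76)/1.76 = 229 μmol/min.

Km = 2.22 µM; Vmax = 229 μmol/min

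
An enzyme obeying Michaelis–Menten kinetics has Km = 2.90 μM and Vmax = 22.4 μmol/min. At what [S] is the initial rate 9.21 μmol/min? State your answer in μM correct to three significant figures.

The required fractional saturation is v/Vmax = 9.21/22.4 = 0.4112.
Then [S]/(Km+[S]) = 0.4112 ⇒ [S] = 2.90 × 0.4112/(1 − 0.4112) = 2.02 μM.

2.02 μM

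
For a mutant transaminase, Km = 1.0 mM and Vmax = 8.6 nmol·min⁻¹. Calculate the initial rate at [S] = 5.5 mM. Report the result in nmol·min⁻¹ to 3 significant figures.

v = Vmax·[S]/(Km + [S]) = 8.6 × 5.5 / (1.0 + 5.5)
  = 47.30 / 6.500 = 7.28 nmol·min⁻¹.

7.28 nmol·min⁻¹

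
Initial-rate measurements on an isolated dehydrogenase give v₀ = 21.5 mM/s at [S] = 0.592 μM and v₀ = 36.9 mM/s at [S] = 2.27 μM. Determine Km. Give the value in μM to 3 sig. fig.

From v = Vmax[S]/(Km+[S]), each point gives Vmax = v(Km+[S])/[S].
Equating: 21.5(Km+0.592)/0.592 = 36.9(Km+2.27)/2.27.
36.32·Km + 21.5 = 16.26·Km + 36.9, so (36.32 − 16.26)·Km = 36.9 − 21.5.
Km = 15.40/20.06 = 0.768 μM; then Vmax = 21.5(0.768+0.592)/0.592 = 49.4 mM/s.

0.768 μM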